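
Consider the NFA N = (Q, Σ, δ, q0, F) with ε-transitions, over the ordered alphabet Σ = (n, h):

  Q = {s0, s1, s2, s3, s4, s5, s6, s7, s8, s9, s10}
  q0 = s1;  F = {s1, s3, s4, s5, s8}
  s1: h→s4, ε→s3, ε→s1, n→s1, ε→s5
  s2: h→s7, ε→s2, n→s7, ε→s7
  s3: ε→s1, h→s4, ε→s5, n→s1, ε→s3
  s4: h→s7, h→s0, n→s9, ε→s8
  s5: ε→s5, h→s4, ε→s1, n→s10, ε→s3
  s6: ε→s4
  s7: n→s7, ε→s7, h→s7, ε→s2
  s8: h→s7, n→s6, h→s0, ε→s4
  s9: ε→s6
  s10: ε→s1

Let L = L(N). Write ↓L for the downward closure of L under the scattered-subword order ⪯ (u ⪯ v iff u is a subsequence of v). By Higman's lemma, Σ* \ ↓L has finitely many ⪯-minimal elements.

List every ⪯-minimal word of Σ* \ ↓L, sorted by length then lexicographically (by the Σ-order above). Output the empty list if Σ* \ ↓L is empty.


A = [hh].

|Q|=11, |F|=5, |δ|=34 (18 ε).
min D↑ (3 st, q0=0, F={2}): 0:n→0,h→1 1:n→1,h→2 2:n→2,h→2 [Hopcroft].
'hh': run [11, 7, 3] end={s0,s2,s7} ∉↓L; 2/2 del acc.
1 minimals (antichain).


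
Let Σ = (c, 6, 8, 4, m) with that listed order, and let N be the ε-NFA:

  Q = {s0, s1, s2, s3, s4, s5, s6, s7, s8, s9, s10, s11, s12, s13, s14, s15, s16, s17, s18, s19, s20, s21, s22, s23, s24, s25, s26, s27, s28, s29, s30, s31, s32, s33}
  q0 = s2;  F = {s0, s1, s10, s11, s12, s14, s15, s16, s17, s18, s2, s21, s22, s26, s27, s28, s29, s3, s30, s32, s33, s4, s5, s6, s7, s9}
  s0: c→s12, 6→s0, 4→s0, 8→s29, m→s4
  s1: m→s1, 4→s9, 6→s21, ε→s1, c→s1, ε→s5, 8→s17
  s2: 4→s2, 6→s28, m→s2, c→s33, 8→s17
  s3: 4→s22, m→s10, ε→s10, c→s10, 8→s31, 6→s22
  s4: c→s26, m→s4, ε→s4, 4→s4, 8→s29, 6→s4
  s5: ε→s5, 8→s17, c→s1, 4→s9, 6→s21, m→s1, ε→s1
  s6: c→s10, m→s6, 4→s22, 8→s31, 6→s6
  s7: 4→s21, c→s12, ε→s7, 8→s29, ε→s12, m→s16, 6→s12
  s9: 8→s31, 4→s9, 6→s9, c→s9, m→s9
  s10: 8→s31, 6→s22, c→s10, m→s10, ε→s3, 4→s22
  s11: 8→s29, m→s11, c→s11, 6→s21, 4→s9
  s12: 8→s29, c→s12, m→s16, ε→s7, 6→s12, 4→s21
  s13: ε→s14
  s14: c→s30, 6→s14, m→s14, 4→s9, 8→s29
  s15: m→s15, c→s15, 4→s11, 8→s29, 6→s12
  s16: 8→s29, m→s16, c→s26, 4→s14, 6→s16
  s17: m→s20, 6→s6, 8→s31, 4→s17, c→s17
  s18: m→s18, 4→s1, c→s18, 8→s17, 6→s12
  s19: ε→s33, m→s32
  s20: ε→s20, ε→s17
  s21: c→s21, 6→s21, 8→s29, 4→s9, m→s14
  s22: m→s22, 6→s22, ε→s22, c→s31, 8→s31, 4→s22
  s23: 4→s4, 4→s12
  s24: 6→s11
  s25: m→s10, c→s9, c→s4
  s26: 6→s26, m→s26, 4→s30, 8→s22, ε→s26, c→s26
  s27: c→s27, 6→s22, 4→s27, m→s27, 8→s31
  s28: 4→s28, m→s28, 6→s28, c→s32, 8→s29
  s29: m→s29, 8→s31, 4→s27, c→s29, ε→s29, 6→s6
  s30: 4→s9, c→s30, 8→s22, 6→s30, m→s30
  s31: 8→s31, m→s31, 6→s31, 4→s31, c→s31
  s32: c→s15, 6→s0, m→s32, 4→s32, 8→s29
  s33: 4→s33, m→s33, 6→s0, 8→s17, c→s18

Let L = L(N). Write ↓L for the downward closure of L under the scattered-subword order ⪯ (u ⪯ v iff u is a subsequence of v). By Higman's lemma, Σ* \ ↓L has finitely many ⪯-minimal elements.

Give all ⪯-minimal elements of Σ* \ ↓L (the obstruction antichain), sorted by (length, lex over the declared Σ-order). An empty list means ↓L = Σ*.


|Q|=34, |F|=26, |δ|=159 (17 ε).
min D↑ (24 st, q0=0, F={9}): 0:c→1,6→2,8→3,4→0,m→0 1:c→4,6→5,8→3,4→1,m→1 2:c→6,6→2,8→7,4→2,m→2 3:c→3,6→8,8→9,4→3,m→3 4:c→4,6→10,8→3,4→11,m→4 5:c→10,6→5,8→7,4→5,m→12 6:c→13,6→5,8→7,4→6,m→6 7:c→7,6→8,8→9,4→14,m→7 8:c→15,6→8,8→9,4→16,m→8 9:c→9,6→9,8→9,4→9,m→9 10:c→10,6→10,8→7,4→17,m→18 11:c→11,6→17,8→3,4→19,m→11 12:c→20,6→12,8→7,4→12,m→12 13:c→13,6→10,8→7,4→21,m→13 14:c→14,6→16,8→9,4→14,m→14 15:c→15,6→16,8→9,4→16,m→15 16:c→9,6→16,8→9,4→16,m→16 17:c→17,6→17,8→7,4→19,m→22 18:c→20,6→18,8→7,4→22,m→18 19:c→19,6→19,8→9,4→19,m→19 20:c→20,6→20,8→16,4→23,m→20 21:c→21,6→17,8→7,4→19,m→21 22:c→23,6→22,8→7,4→19,m→22 23:c→23,6→23,8→16,4→19,m→23 [Hopcroft].
'88': |S_i|=[28, 9, 1] end={s31} ∉↓L; 2/2 deletions ∈↓L.
'864c': run [28, 9, 5, 2, 1] end={s31} — reject; 4/4 del acc.
'cc448': |S_i|=[28, 26, 22, 16, 9, 1] end={s31} — reject; 5/5 single-dels accept.
'6846c': run [28, 21, 7, 3, 2, 1] end={s31} ∉↓L; 5/5 single-dels accept.
'86c6c': |S_i|=[28, 9, 5, 4, 2, 1] end={s31} — reject; 5/5 single-dels accept.
'c6mc8c': run [28, 26, 17, 13, 10, 2, 1] end={s31} — reject; 6/6 single-dels accept.
6 minimals (antichain).

Antichain: [88, 864c, cc448, 6846c, 86c6c, c6mc8c].


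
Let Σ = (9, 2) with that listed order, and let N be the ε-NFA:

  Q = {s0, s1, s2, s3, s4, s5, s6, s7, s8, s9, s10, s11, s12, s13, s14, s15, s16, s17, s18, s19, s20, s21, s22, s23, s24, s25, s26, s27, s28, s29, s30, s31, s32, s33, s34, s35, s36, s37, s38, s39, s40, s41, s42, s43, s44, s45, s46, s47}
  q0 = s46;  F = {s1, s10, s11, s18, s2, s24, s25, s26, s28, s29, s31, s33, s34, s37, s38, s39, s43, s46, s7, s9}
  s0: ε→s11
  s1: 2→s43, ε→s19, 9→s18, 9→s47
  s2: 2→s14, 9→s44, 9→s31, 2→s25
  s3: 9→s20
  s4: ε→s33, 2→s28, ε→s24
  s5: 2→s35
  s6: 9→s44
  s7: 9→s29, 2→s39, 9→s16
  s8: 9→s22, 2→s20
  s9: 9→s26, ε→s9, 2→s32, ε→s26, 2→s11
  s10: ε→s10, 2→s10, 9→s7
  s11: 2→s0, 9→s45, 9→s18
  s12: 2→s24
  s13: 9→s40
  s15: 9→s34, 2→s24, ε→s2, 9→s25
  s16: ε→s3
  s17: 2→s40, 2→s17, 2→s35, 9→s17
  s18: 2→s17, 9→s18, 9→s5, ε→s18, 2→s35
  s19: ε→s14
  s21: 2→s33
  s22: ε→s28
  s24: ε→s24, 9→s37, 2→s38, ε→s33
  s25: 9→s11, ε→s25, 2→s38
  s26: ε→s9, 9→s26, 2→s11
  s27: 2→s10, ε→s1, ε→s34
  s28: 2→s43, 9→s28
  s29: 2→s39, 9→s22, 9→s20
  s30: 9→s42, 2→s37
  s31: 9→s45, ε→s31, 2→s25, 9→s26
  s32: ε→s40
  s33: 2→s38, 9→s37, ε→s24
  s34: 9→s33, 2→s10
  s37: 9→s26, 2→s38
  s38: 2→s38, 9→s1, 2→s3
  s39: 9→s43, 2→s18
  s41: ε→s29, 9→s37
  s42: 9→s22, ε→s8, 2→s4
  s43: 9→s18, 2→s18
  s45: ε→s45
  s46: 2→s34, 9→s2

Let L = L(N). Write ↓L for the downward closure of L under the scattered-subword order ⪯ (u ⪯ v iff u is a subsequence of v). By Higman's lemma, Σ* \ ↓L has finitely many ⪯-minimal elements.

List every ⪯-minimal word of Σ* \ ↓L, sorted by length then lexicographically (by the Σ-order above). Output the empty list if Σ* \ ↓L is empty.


min(Σ*\↓L) = [92992, 999292, 229222].

|Q|=48, |F|=20, |δ|=97 (24 ε).
min D↑ (19 st, q0=0, F={16}): 0:9→1,2→2 1:9→3,2→4 2:9→5,2→6 3:9→7,2→4 4:9→8,2→9 5:9→10,2→9 6:9→11,2→6 7:9→7,2→8 8:9→12,2→8 9:9→13,2→9 10:9→7,2→9 11:9→14,2→15 12:9→12,2→16 13:9→12,2→17 14:9→18,2→15 15:9→17,2→12 16:9→16,2→16 17:9→12,2→12 18:9→18,2→17 (ε-aug+det+¬).
'92992': N↓-sim [35, 32, 19, 14, 7, 3] end={s17,s35,s40} ∉↓L; 5/5 del acc.
'999292': N↓-sim [35, 32, 28, 19, 10, 6, 3] end={s17,s35,s40} ∉↓L; 6/6 deletions ∈↓L.
'229222': N↓-sim [35, 31, 24, 19, 7, 5, 3] end={s17,s35,s40} ∉↓L; 6/6 single-dels accept.
3 words, ⪯-incomp.


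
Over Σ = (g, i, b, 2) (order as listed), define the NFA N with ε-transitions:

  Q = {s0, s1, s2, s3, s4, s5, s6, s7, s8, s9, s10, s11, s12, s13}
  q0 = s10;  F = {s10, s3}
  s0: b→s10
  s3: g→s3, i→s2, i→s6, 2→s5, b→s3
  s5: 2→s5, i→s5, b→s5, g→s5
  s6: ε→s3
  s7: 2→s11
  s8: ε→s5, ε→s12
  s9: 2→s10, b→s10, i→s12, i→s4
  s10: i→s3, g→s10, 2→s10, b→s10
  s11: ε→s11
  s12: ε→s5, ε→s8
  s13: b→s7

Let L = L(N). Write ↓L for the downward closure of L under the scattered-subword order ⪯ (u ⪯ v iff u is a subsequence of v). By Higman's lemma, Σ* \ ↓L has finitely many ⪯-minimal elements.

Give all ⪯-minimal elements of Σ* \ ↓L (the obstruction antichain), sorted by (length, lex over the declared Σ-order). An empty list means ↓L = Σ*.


|Q|=14, |F|=2, |δ|=26 (6 ε).
min D↑ (3 st, q0=0, F={2}): 0:g→0,i→1,b→0,2→0 1:g→1,i→1,b→1,2→2 2:g→2,i→2,b→2,2→2.
'i2': N↓-sim [5, 4, 1] end={s5} rej; 2/2 del acc.
1 obstructions.

Antichain: [i2].


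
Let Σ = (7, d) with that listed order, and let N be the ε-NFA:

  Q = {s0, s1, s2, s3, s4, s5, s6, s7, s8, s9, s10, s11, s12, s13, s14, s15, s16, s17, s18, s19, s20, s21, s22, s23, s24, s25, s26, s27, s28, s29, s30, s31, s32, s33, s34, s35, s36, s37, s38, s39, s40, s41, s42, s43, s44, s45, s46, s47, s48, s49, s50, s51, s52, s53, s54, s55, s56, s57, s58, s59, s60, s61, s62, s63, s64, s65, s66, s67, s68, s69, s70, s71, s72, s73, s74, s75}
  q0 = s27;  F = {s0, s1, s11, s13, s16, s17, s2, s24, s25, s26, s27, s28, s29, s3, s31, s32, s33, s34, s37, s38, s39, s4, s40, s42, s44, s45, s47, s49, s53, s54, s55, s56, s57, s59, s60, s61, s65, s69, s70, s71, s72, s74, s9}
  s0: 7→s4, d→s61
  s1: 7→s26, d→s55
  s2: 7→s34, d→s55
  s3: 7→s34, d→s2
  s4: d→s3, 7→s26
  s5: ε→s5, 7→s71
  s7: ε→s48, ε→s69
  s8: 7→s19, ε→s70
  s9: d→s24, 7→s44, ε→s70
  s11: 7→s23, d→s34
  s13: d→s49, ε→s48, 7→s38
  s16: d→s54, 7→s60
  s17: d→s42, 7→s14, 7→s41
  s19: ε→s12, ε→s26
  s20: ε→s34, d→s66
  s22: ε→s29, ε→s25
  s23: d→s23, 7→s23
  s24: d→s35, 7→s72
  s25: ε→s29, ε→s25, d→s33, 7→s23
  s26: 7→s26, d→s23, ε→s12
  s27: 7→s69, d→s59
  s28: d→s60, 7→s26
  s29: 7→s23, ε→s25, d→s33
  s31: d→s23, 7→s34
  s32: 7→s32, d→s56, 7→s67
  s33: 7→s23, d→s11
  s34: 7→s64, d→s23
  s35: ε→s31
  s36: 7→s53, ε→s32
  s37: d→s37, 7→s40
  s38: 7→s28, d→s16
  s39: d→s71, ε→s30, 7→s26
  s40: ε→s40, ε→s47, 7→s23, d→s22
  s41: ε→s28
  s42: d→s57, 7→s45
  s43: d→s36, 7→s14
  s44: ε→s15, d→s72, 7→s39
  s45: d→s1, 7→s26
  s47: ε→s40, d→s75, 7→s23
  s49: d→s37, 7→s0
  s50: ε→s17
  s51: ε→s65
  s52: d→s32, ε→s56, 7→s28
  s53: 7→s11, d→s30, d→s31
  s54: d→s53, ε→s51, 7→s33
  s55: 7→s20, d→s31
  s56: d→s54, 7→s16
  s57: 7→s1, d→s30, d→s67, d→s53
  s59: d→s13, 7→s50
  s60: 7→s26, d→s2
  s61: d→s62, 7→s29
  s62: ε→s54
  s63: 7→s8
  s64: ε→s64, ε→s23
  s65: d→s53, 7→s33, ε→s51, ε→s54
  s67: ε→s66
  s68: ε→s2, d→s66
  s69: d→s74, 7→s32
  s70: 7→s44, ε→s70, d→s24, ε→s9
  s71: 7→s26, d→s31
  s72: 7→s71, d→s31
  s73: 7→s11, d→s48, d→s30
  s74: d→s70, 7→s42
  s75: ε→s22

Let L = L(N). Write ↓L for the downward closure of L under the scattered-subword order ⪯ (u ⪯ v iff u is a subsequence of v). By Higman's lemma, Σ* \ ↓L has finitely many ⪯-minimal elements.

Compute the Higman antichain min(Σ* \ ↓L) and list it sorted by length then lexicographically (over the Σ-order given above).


|Q|=76, |F|=43, |δ|=143 (37 ε).
min D↑ (40 st, q0=0, F={29}): 0:7→1,d→2 1:7→3,d→4 2:7→5,d→6 3:7→3,d→7 4:7→8,d→9 5:7→10,d→8 6:7→11,d→12 7:7→13,d→14 8:7→15,d→16 9:7→17,d→18 10:7→19,d→20 11:7→10,d→13 12:7→21,d→22 13:7→20,d→14 14:7→23,d→24 15:7→19,d→25 16:7→25,d→24 17:7→26,d→27 18:7→27,d→28 19:7→19,d→29 20:7→19,d→30 21:7→31,d→32 22:7→33,d→22 23:7→29,d→34 24:7→34,d→28 25:7→19,d→35 26:7→19,d→36 27:7→36,d→28 28:7→37,d→29 29:7→29,d→29 30:7→37,d→35 31:7→19,d→38 32:7→39,d→14 33:7→29,d→39 34:7→29,d→37 35:7→37,d→28 36:7→19,d→28 37:7→29,d→29 38:7→37,d→30 39:7→29,d→23 (ε-aug+det+¬).
'd777d': |S_i|=[60, 57, 46, 25, 7, 2] end={s23,s66} rej; 5/5 deletions ∈↓L.
'77dd77': N↓-sim [60, 54, 38, 26, 16, 7, 2] end={s23,s64} rej; 6/6 single-dels accept.
'7ddddd': |S_i|=[60, 54, 42, 30, 17, 7, 1] end={s23} — reject; 6/6 del acc.
'dddd77': N↓-sim [60, 57, 50, 39, 27, 13, 2] end={s23,s64} — reject; 6/6 deletions ∈↓L.
4 minimals (antichain).

min(Σ*\↓L) = [d777d, 77dd77, 7ddddd, dddd77].


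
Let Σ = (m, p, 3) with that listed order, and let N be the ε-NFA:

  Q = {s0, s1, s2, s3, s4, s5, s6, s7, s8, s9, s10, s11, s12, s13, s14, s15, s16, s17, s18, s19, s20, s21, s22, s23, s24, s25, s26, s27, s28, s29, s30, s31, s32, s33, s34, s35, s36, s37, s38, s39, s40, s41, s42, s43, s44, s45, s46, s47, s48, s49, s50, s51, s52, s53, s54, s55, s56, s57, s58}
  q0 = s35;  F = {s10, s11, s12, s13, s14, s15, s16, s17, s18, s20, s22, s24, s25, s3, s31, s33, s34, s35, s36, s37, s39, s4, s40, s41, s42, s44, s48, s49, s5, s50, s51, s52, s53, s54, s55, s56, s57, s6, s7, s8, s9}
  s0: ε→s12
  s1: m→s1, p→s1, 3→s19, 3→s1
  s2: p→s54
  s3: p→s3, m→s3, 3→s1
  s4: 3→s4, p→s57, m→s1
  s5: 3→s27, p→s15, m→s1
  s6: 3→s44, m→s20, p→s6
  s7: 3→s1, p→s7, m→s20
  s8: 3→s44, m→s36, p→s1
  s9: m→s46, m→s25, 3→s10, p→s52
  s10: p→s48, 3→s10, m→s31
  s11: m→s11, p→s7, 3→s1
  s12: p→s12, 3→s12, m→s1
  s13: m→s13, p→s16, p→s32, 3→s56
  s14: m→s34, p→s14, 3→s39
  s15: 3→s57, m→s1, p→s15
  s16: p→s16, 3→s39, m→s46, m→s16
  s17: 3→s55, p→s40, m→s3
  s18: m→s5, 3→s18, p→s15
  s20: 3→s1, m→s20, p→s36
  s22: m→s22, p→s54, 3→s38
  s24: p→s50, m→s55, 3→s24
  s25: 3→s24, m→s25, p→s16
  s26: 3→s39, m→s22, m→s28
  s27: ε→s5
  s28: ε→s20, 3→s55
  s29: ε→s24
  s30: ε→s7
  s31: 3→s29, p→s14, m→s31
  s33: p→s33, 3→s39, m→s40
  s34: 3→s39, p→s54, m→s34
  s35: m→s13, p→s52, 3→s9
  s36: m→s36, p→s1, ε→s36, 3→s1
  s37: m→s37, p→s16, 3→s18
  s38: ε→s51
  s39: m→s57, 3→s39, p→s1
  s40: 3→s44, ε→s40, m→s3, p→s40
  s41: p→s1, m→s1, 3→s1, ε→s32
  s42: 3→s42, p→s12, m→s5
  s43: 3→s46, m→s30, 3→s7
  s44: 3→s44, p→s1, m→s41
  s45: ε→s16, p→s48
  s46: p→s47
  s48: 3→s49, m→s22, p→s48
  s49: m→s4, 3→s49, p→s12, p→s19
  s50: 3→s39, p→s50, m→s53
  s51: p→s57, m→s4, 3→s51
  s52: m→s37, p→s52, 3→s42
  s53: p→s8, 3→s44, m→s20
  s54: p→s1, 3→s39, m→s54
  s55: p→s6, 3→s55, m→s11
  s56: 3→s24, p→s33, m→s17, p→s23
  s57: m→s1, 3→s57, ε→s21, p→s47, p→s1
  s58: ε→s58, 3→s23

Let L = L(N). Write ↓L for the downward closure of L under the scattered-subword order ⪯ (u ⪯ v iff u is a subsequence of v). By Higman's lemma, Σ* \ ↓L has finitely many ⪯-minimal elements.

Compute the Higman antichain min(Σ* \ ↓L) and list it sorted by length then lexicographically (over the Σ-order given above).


|Q|=59, |F|=41, |δ|=156 (12 ε).
min D↑ (42 st, q0=0, F={20}): 0:m→1,p→2,3→3 1:m→1,p→4,3→5 2:m→6,p→2,3→7 3:m→8,p→2,3→9 4:m→4,p→4,3→10 5:m→11,p→12,3→13 6:m→6,p→4,3→14 7:m→15,p→16,3→7 8:m→8,p→4,3→13 9:m→17,p→18,3→9 10:m→19,p→20,3→10 11:m→21,p→22,3→23 12:m→22,p→12,3→10 13:m→23,p→24,3→13 14:m→15,p→25,3→14 15:m→20,p→25,3→15 16:m→20,p→16,3→16 17:m→17,p→26,3→13 18:m→27,p→18,3→28 19:m→20,p→20,3→19 20:m→20,p→20,3→20 21:m→21,p→21,3→20 22:m→21,p→22,3→29 23:m→30,p→31,3→23 24:m→32,p→24,3→10 25:m→20,p→25,3→19 26:m→33,p→26,3→10 27:m→27,p→34,3→35 28:m→36,p→16,3→28 29:m→37,p→20,3→29 30:m→30,p→38,3→20 31:m→39,p→31,3→29 32:m→39,p→40,3→29 33:m→33,p→34,3→10 34:m→34,p→20,3→10 35:m→36,p→19,3→35 36:m→20,p→19,3→36 37:m→20,p→20,3→20 38:m→39,p→38,3→20 39:m→39,p→41,3→20 40:m→41,p→20,3→29 41:m→41,p→20,3→20 [Hopcroft].
'mp3p': run [51, 43, 26, 9, 3] end={s1,s19,s47} — reject; 4/4 deletions ∈↓L.
'p3mm': run [51, 39, 19, 11, 2] end={s1,s19} — reject; 4/4 single-dels accept.
'p3pm': |S_i|=[51, 39, 19, 7, 2] end={s1,s19} — reject; 4/4 single-dels accept.
'm3mm3': |S_i|=[51, 43, 33, 23, 9, 2] end={s1,s19} rej; 5/5 deletions ∈↓L.
'33pmpp': run [51, 49, 37, 27, 19, 12, 3] end={s1,s19,s47} — reject; 6/6 deletions ∈↓L.
5 minimals (antichain).

Antichain: [mp3p, p3mm, p3pm, m3mm3, 33pmpp].


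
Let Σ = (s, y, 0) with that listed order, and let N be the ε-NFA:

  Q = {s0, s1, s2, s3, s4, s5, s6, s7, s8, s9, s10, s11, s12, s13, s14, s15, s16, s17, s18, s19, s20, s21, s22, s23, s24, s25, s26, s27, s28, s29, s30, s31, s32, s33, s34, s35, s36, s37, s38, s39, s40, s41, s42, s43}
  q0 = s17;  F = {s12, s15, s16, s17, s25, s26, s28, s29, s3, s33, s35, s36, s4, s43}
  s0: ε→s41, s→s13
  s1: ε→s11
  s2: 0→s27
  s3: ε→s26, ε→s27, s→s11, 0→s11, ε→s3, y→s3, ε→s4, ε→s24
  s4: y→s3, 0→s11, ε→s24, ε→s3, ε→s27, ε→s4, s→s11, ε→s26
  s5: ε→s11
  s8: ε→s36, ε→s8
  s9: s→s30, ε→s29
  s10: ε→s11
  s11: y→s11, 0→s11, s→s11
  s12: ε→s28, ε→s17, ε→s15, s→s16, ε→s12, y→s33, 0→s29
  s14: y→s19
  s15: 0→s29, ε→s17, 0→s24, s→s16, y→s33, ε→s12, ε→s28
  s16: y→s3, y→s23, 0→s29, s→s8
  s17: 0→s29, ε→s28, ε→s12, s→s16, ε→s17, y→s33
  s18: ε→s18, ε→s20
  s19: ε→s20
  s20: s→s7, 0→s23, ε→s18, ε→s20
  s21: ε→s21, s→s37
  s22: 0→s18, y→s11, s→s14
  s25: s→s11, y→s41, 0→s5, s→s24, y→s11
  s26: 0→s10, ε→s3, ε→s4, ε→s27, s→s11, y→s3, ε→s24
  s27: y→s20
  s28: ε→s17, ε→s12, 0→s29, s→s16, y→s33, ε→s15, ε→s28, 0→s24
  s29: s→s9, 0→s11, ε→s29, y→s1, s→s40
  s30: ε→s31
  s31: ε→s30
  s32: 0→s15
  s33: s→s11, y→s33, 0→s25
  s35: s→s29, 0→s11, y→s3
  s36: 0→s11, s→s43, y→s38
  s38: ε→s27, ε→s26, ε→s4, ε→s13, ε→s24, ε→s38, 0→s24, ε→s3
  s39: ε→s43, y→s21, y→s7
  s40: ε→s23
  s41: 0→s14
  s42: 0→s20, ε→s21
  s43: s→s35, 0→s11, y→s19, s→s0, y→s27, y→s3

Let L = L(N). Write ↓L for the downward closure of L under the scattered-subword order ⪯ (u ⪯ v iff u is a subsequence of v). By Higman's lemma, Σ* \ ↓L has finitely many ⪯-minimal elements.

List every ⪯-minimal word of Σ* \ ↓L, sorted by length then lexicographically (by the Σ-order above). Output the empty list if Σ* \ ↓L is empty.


|Q|=44, |F|=14, |δ|=125 (54 ε).
min D↑ (10 st, q0=0, F={6}): 0:s→1,y→2,0→3 1:s→4,y→5,0→3 2:s→6,y→2,0→7 3:s→3,y→6,0→6 4:s→8,y→5,0→6 5:s→6,y→5,0→6 6:s→6,y→6,0→6 7:s→6,y→6,0→6 8:s→9,y→5,0→6 9:s→3,y→5,0→6 (ε-aug+det+¬).
'ys': run [35, 20, 3] end={s11,s24,s7} — reject; 2/2 single-dels accept.
'0y': run [35, 18, 9] end={s1,s11,s14,s18,s19,s20,s23,s41,s7} — reject; 2/2 del acc.
'00': |S_i|=[35, 18, 8] end={s11,s14,s18,s19,s20,s23,s5,s7} — reject; 2/2 deletions ∈↓L.
'ss0': |S_i|=[35, 28, 27, 9] end={s10,s11,s14,s18,s19,s20,s23,s24,s7} rej; 3/3 del acc.
'sy0': run [35, 28, 15, 4] end={s10,s11,s23,s24} ∉↓L; 3/3 single-dels accept.
'sssssy': N↓-sim [35, 28, 27, 24, 23, 10, 2] end={s1,s11} rej; 6/6 del acc.
6 words, ⪯-incomp.

A = [ys, 0y, 00, ss0, sy0, sssssy].


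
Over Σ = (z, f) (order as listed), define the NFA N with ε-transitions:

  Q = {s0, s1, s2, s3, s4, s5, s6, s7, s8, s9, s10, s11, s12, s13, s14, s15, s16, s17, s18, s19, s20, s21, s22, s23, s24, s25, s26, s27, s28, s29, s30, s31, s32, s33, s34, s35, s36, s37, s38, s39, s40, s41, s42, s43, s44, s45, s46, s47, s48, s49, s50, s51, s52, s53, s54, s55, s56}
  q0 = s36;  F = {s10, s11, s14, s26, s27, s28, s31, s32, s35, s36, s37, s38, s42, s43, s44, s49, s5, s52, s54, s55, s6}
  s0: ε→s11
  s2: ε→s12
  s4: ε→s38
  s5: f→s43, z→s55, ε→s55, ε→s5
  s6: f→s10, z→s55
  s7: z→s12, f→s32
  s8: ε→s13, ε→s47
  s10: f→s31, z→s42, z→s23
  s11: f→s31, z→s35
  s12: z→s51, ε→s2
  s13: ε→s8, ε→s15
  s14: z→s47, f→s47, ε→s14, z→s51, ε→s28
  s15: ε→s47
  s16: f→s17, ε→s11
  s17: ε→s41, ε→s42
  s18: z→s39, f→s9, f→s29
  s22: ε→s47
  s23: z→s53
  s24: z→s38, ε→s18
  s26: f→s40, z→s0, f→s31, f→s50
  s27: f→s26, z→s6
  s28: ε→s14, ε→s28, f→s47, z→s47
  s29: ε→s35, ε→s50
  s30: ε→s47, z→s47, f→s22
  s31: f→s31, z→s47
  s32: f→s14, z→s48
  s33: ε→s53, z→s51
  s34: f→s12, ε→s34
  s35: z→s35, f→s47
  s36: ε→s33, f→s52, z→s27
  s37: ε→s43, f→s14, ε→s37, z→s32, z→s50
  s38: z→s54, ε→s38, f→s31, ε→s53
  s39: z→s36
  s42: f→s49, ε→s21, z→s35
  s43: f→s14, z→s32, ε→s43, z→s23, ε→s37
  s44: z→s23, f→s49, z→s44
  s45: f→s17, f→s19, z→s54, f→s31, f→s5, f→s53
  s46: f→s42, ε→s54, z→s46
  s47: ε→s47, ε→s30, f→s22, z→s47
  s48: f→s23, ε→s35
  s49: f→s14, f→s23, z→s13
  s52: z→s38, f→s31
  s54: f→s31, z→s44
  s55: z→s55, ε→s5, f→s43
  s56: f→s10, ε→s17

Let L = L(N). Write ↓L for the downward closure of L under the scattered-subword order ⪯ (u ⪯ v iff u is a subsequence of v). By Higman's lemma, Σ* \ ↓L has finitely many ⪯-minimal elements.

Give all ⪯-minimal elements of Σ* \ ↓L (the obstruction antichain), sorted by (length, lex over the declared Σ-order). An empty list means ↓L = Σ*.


|Q|=57, |F|=21, |δ|=115 (39 ε).
min D↑ (19 st, q0=0, F={11}): 0:z→1,f→2 1:z→3,f→4 2:z→5,f→6 3:z→7,f→8 4:z→9,f→6 5:z→10,f→6 6:z→11,f→6 7:z→7,f→12 8:z→13,f→6 9:z→14,f→6 10:z→15,f→6 11:z→11,f→11 12:z→16,f→17 13:z→14,f→18 14:z→14,f→11 15:z→15,f→18 16:z→14,f→17 17:z→11,f→11 18:z→11,f→17 (ε-aug+det+¬).
'ffz': N↓-sim [36, 30, 15, 8] end={s13,s15,s22,s30,s47,s51,s53,s8} ∉↓L; 3/3 single-dels accept.
'zfzzf': |S_i|=[36, 33, 26, 21, 11, 5] end={s22,s23,s30,s47,s53} ∉↓L; 5/5 single-dels accept.
'zzzfff': N↓-sim [36, 33, 29, 23, 18, 8, 3] end={s22,s30,s47} — reject; 6/6 deletions ∈↓L.
3 obstructions.

min(Σ*\↓L) = [ffz, zfzzf, zzzfff].


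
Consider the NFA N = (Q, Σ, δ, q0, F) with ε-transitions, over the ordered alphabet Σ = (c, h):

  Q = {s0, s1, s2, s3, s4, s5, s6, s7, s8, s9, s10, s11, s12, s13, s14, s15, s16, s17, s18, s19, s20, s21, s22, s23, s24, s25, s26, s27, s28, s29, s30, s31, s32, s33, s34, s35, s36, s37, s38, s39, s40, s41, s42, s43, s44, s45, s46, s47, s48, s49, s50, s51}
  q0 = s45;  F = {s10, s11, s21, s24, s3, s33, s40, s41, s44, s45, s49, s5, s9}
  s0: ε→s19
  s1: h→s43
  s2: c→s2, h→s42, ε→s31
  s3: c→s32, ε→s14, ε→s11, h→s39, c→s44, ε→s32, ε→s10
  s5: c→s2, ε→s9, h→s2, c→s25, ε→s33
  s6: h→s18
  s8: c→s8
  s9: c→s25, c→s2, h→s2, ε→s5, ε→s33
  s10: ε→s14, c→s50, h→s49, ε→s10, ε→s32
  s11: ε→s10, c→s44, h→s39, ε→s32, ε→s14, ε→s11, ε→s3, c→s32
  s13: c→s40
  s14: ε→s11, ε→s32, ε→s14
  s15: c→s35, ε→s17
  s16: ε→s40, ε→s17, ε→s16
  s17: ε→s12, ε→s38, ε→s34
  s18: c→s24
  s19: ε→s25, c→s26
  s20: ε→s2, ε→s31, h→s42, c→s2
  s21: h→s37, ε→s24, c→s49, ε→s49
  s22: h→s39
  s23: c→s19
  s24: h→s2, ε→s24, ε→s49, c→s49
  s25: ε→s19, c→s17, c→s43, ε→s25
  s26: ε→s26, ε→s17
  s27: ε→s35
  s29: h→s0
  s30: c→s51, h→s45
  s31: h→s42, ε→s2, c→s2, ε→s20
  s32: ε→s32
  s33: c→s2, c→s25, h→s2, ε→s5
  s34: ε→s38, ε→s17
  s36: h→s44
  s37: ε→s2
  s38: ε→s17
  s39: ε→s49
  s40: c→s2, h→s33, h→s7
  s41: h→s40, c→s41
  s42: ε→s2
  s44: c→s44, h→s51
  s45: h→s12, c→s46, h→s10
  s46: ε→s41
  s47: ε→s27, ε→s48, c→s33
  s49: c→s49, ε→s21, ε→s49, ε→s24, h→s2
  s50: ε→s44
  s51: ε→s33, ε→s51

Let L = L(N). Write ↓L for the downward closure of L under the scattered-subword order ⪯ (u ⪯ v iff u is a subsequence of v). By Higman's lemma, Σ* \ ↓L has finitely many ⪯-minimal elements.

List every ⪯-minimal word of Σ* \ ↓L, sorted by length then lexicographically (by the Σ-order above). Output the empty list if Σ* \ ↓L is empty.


min(Σ*\↓L) = [chc, hhh].

|Q|=52, |F|=13, |δ|=114 (59 ε).
min D↑ (8 st, q0=0, F={6}): 0:c→1,h→2 1:c→1,h→3 2:c→4,h→5 3:c→6,h→7 4:c→4,h→7 5:c→5,h→6 6:c→6,h→6 7:c→6,h→6 (ε-aug+det+¬).
'chc': run [33, 27, 19, 12] end={s12,s17,s19,s2,s20,s25,s26,s31,s34,s38,s42,s43} rej; 3/3 del acc.
'hhh': run [33, 30, 22, 5] end={s2,s20,s31,s37,s42} ∉↓L; 3/3 del acc.
2 minimals (antichain).


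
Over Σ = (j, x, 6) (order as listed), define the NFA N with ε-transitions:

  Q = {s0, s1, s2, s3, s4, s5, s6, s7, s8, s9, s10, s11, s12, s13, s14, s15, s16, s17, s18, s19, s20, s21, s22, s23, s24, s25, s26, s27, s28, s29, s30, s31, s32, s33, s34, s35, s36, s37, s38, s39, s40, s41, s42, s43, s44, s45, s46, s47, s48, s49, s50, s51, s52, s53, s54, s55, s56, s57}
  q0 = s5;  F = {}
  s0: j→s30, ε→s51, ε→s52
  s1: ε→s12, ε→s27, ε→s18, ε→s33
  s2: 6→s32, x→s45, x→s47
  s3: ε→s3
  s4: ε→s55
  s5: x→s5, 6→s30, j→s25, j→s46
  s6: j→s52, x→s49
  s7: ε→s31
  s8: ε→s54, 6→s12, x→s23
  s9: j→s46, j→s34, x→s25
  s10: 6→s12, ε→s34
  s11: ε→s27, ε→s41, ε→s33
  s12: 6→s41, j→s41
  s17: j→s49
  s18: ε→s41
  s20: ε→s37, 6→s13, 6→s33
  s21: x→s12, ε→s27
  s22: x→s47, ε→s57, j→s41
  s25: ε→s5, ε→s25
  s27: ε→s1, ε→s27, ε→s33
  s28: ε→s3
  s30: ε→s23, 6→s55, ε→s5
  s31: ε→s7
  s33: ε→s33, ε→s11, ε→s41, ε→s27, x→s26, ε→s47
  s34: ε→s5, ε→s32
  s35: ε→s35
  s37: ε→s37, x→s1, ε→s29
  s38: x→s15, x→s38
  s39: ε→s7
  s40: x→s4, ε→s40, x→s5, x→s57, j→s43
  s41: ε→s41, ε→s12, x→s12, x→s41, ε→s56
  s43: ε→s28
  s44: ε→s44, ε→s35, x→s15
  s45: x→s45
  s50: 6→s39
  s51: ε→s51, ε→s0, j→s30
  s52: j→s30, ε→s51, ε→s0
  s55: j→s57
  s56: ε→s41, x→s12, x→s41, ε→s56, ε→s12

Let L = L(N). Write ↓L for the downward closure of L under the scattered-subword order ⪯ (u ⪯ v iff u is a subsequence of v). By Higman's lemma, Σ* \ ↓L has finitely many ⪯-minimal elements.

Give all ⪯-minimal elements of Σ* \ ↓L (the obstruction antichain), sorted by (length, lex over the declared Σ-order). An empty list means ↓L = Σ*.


|Q|=58, |F|=0, |δ|=95 (52 ε).
min D↑ (1 st, q0=0, F={0}): 0:j→0,x→0,6→0.
ε ∈ L(D↑) ⇒ ↓L = ∅.

min(Σ*\↓L) = [ε].


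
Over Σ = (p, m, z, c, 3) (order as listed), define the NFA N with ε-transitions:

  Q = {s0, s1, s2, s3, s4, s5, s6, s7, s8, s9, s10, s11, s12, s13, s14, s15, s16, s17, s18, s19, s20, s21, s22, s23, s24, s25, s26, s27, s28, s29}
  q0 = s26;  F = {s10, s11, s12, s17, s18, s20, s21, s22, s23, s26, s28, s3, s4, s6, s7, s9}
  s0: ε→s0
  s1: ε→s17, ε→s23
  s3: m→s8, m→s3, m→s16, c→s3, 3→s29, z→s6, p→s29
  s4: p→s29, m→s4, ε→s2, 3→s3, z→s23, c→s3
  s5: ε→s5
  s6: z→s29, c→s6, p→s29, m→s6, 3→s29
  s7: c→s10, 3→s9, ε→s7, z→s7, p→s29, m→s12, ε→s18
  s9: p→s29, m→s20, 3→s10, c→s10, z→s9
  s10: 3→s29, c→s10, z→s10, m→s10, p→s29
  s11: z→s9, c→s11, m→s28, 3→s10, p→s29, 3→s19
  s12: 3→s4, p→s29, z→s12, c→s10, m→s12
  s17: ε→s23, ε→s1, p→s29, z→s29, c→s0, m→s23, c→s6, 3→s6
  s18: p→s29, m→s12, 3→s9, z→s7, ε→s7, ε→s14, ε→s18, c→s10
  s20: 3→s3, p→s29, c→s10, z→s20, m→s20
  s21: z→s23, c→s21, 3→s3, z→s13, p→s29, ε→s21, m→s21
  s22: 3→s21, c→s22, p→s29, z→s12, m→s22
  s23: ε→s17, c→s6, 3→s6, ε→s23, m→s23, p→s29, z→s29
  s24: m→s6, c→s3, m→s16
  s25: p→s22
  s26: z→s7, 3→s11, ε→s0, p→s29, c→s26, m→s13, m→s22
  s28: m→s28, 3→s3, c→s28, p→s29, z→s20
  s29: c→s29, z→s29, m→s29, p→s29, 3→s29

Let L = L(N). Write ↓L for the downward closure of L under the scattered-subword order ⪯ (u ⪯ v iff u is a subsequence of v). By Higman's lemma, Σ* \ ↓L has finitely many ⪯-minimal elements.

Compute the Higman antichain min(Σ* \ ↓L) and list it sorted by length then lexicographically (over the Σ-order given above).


|Q|=30, |F|=16, |δ|=111 (16 ε).
min D↑ (15 st, q0=0, F={1}): 0:p→1,m→2,z→3,c→0,3→4 1:p→1,m→1,z→1,c→1,3→1 2:p→1,m→2,z→5,c→2,3→6 3:p→1,m→5,z→3,c→7,3→8 4:p→1,m→9,z→8,c→4,3→7 5:p→1,m→5,z→5,c→7,3→10 6:p→1,m→6,z→11,c→6,3→12 7:p→1,m→7,z→7,c→7,3→1 8:p→1,m→13,z→8,c→7,3→7 9:p→1,m→9,z→13,c→9,3→12 10:p→1,m→10,z→11,c→12,3→12 11:p→1,m→11,z→1,c→14,3→14 12:p→1,m→12,z→14,c→12,3→1 13:p→1,m→13,z→13,c→7,3→12 14:p→1,m→14,z→1,c→14,3→1.
'p': N↓-sim [25, 1] end={s29} ∉↓L; 1/1 single-dels accept.
'zc3': N↓-sim [25, 19, 7, 1] end={s29} rej; 3/3 single-dels accept.
'333': |S_i|=[25, 19, 7, 1] end={s29} ∉↓L; 3/3 deletions ∈↓L.
'm3zz': |S_i|=[25, 18, 13, 7, 1] end={s29} ∉↓L; 4/4 del acc.
4 minimals (antichain).

min(Σ*\↓L) = [p, zc3, 333, m3zz].


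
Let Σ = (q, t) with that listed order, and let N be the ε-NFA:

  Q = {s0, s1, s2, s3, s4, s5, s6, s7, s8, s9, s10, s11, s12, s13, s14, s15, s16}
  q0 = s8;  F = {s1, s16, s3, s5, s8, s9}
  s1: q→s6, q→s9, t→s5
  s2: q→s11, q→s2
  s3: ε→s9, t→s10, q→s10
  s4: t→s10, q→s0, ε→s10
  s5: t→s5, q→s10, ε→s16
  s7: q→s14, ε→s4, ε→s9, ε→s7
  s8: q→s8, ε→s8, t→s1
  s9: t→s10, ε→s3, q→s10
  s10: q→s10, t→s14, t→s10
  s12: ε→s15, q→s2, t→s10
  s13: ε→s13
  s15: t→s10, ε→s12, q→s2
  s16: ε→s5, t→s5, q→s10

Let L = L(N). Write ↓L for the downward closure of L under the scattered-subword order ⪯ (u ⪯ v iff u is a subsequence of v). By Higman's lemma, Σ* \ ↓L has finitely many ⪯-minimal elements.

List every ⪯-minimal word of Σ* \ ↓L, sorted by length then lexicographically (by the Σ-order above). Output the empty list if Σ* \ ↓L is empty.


min(Σ*\↓L) = [tqq, tqt, ttq].

|Q|=17, |F|=6, |δ|=37 (12 ε).
min D↑ (5 st, q0=0, F={4}): 0:q→0,t→1 1:q→2,t→3 2:q→4,t→4 3:q→4,t→3 4:q→4,t→4 (ε-aug+det+¬).
'tqq': N↓-sim [9, 8, 5, 2] end={s10,s14} — reject; 3/3 del acc.
'tqt': |S_i|=[9, 8, 5, 2] end={s10,s14} rej; 3/3 deletions ∈↓L.
'ttq': |S_i|=[9, 8, 4, 2] end={s10,s14} — reject; 3/3 single-dels accept.
3 words, ⪯-incomp.


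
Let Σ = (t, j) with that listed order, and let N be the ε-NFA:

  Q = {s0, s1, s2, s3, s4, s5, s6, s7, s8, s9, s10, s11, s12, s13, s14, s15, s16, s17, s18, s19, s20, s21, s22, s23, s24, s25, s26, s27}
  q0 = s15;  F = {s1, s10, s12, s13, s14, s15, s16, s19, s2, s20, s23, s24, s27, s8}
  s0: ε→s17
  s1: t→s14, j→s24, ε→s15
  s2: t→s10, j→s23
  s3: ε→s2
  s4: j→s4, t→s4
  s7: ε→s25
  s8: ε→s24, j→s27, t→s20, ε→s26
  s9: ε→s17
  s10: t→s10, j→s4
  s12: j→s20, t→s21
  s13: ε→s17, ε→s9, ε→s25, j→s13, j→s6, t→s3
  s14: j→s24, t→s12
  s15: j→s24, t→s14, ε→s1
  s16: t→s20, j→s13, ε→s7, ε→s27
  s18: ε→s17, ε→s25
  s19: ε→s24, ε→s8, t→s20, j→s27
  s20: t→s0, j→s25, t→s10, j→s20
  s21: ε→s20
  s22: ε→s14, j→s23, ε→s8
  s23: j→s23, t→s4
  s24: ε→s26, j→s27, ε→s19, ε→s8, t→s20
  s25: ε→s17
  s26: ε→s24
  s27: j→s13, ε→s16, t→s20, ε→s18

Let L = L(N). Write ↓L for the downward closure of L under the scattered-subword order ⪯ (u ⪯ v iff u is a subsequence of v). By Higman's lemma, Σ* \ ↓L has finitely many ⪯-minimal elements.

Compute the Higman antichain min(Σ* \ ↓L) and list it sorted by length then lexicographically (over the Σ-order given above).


min(Σ*\↓L) = [jttj, ttttj, ttjtj, jjjtjt].

|Q|=28, |F|=14, |δ|=61 (27 ε).
min D↑ (11 st, q0=0, F={8}): 0:t→1,j→2 1:t→3,j→2 2:t→4,j→5 3:t→4,j→4 4:t→6,j→4 5:t→4,j→7 6:t→6,j→8 7:t→9,j→7 8:t→8,j→8 9:t→6,j→10 10:t→8,j→10.
'jttj': |S_i|=[25, 20, 9, 4, 1] end={s4} rej; 4/4 deletions ∈↓L.
'ttttj': |S_i|=[25, 23, 11, 7, 4, 1] end={s4} — reject; 5/5 single-dels accept.
'ttjtj': N↓-sim [25, 23, 11, 7, 4, 1] end={s4} — reject; 5/5 del acc.
'jjjtjt': |S_i|=[25, 20, 16, 12, 7, 2, 1] end={s4} ∉↓L; 6/6 deletions ∈↓L.
4 words, ⪯-incomp.


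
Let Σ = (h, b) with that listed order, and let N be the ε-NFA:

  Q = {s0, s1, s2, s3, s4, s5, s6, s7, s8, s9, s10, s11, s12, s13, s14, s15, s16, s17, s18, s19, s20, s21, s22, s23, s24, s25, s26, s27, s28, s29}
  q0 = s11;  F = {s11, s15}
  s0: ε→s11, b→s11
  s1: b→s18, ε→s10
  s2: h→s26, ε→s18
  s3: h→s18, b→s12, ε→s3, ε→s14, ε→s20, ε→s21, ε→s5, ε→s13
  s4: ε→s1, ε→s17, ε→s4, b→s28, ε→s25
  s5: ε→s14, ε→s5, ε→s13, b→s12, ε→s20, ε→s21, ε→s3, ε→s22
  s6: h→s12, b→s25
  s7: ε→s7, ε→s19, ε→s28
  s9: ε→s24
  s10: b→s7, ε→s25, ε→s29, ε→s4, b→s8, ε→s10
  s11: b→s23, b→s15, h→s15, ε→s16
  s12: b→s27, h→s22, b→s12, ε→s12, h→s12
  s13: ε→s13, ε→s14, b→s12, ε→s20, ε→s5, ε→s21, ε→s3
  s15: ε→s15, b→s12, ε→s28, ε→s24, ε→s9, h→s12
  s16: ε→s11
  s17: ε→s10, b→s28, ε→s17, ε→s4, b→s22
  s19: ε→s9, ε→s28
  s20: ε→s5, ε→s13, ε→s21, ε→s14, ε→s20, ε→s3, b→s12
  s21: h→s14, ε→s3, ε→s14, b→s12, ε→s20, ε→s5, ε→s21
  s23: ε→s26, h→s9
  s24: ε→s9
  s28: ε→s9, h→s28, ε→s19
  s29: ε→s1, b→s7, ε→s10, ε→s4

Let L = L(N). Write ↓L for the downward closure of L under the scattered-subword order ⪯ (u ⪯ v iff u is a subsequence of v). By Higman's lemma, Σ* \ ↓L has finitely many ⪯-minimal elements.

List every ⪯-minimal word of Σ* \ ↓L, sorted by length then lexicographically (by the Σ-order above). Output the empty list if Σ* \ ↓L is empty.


|Q|=30, |F|=2, |δ|=93 (64 ε).
min D↑ (3 st, q0=0, F={2}): 0:h→1,b→1 1:h→2,b→2 2:h→2,b→2 [Hopcroft].
'hh': N↓-sim [12, 8, 7] end={s12,s19,s22,s24,s27,s28,s9} — reject; 2/2 del acc.
'hb': run [12, 8, 3] end={s12,s22,s27} rej; 2/2 single-dels accept.
'bh': N↓-sim [12, 10, 7] end={s12,s19,s22,s24,s27,s28,s9} ∉↓L; 2/2 deletions ∈↓L.
'bb': |S_i|=[12, 10, 3] end={s12,s22,s27} — reject; 2/2 del acc.
4 obstructions.

A = [hh, hb, bh, bb].


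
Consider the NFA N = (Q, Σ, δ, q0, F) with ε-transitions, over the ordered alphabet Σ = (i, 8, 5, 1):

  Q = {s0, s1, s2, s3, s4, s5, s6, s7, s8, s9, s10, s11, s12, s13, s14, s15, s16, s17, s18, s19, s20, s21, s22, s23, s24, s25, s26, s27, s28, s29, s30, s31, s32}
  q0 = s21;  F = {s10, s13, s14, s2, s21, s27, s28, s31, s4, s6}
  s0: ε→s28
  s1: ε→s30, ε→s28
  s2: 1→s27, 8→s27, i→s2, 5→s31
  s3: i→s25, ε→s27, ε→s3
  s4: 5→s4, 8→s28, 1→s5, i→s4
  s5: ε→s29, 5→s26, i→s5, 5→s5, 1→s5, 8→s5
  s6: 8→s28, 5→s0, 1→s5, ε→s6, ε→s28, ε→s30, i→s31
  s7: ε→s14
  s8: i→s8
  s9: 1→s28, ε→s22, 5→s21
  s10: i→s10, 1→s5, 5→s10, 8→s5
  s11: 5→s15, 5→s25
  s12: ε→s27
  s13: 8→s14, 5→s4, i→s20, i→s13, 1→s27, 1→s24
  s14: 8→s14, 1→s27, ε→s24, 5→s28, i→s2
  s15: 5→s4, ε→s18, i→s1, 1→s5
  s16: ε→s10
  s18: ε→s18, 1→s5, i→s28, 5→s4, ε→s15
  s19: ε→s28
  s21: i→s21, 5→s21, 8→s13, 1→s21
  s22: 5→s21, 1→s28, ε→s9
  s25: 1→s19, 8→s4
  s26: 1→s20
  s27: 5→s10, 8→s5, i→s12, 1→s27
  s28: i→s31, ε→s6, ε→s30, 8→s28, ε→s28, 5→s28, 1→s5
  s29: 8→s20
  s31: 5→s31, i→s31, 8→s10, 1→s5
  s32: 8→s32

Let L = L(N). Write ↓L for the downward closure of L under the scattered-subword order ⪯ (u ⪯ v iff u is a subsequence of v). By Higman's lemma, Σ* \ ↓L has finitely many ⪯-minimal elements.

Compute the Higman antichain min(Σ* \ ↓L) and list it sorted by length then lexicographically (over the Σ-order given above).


Antichain: [851, 818, 88i88].

|Q|=33, |F|=10, |δ|=88 (22 ε).
min D↑ (10 st, q0=0, F={7}): 0:i→0,8→1,5→0,1→0 1:i→1,8→2,5→3,1→4 2:i→5,8→2,5→6,1→4 3:i→3,8→6,5→3,1→7 4:i→4,8→7,5→8,1→4 5:i→5,8→4,5→9,1→4 6:i→9,8→6,5→6,1→7 7:i→7,8→7,5→7,1→7 8:i→8,8→7,5→8,1→7 9:i→9,8→8,5→9,1→7 (ε-aug+det+¬).
'851': run [18, 17, 11, 4] end={s20,s26,s29,s5} ∉↓L; 3/3 del acc.
'818': N↓-sim [18, 17, 8, 4] end={s20,s26,s29,s5} — reject; 3/3 deletions ∈↓L.
'88i88': N↓-sim [18, 17, 15, 9, 7, 4] end={s20,s26,s29,s5} rej; 5/5 del acc.
3 obstructions.


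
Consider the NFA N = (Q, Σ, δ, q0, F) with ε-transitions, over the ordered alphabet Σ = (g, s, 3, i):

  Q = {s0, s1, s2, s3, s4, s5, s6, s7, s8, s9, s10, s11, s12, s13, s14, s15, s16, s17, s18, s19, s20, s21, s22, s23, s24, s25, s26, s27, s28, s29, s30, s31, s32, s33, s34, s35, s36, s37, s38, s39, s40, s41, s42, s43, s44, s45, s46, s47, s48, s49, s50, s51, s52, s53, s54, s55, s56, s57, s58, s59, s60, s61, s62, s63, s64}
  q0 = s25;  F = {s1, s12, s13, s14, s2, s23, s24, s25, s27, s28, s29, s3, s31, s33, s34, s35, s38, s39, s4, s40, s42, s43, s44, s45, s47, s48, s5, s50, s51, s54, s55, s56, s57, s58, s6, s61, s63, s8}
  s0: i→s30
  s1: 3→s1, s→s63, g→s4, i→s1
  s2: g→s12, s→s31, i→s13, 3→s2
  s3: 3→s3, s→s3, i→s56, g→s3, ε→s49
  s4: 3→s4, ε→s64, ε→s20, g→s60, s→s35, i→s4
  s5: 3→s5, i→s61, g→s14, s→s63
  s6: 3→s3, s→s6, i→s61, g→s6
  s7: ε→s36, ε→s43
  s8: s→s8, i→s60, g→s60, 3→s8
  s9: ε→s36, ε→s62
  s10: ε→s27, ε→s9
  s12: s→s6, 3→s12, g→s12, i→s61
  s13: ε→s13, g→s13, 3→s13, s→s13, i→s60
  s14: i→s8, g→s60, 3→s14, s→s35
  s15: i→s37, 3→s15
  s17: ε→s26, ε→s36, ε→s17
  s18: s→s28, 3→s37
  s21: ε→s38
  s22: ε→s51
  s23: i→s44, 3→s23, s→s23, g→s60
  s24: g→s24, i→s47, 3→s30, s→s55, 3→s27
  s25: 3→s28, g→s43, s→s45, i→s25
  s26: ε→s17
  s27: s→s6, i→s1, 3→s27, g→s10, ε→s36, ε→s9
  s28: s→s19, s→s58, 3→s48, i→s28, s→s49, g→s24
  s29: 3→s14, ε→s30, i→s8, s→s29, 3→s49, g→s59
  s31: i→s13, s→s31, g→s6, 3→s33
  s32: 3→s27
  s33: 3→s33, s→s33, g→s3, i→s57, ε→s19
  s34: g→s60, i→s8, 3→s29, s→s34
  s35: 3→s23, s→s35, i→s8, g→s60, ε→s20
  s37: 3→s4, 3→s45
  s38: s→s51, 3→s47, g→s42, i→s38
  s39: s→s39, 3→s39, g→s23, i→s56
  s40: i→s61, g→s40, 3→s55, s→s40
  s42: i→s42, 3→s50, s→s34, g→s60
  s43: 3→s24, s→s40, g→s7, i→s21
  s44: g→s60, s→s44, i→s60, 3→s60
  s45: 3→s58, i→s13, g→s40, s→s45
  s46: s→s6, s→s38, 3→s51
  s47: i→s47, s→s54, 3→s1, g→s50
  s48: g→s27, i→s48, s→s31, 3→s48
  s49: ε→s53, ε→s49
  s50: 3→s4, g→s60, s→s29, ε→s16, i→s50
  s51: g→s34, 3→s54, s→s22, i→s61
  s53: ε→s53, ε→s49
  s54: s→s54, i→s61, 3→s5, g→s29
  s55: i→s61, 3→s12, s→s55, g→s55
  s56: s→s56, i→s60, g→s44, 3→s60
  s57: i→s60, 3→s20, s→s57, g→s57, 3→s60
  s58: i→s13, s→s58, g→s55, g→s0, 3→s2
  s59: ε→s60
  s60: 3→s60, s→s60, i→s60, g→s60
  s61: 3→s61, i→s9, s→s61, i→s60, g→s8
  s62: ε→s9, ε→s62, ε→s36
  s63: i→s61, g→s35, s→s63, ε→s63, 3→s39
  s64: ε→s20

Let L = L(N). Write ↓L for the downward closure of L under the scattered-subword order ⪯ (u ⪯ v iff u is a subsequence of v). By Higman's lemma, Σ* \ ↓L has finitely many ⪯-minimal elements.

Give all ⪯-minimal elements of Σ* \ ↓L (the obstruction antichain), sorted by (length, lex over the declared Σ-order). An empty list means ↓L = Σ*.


|Q|=65, |F|=38, |δ|=206 (32 ε).
min D↑ (39 st, q0=0, F={17}): 0:g→1,s→2,3→3,i→0 1:g→1,s→4,3→5,i→6 2:g→4,s→2,3→7,i→8 3:g→5,s→7,3→9,i→3 4:g→4,s→4,3→10,i→11 5:g→5,s→10,3→12,i→13 6:g→14,s→15,3→13,i→6 7:g→10,s→7,3→16,i→8 8:g→8,s→8,3→8,i→17 9:g→12,s→18,3→9,i→9 10:g→10,s→10,3→19,i→11 11:g→20,s→11,3→11,i→17 12:g→12,s→21,3→12,i→22 13:g→23,s→24,3→22,i→13 14:g→17,s→25,3→23,i→14 15:g→25,s→15,3→24,i→11 16:g→19,s→18,3→16,i→8 17:g→17,s→17,3→17,i→17 18:g→21,s→18,3→26,i→8 19:g→19,s→21,3→19,i→11 20:g→17,s→20,3→20,i→17 21:g→21,s→21,3→27,i→11 22:g→28,s→29,3→22,i→22 23:g→17,s→30,3→28,i→23 24:g→30,s→24,3→31,i→11 25:g→17,s→25,3→30,i→20 26:g→27,s→26,3→26,i→32 27:g→27,s→27,3→27,i→33 28:g→17,s→34,3→28,i→28 29:g→34,s→29,3→35,i→11 30:g→17,s→30,3→36,i→20 31:g→36,s→29,3→31,i→11 32:g→32,s→32,3→17,i→17 33:g→37,s→33,3→17,i→17 34:g→17,s→34,3→38,i→20 35:g→38,s→35,3→35,i→33 36:g→17,s→34,3→36,i→20 37:g→17,s→37,3→17,i→17 38:g→17,s→38,3→38,i→37 [Hopcroft].
'sii': |S_i|=[55, 38, 12, 4] end={s36,s60,s62,s9} rej; 3/3 single-dels accept.
'gigg': run [55, 46, 33, 18, 2] end={s59,s60} ∉↓L; 4/4 deletions ∈↓L.
'33s3i3': N↓-sim [55, 44, 33, 22, 18, 8, 2] end={s20,s60} rej; 6/6 del acc.
3 words, ⪯-incomp.

Antichain: [sii, gigg, 33s3i3].
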